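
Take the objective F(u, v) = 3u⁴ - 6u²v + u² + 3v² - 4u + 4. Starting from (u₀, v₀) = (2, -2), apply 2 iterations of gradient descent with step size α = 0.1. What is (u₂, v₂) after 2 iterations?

(2254.6208, 92.896)

∇F = (12u³ - 12uv + 2u - 4, -6u² + 6v)
(u₁, v₁) = (2, -2) − 0.1·(144, -36) = (-12.4, 1.6)
(u₂, v₂) = (-12.4, 1.6) − 0.1·(-22670.208, -912.96) = (2254.6208, 92.896)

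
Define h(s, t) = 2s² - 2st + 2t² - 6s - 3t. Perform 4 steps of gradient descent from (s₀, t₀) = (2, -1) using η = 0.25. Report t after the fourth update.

∇h = (4s - 2t - 6, -2s + 4t - 3)
(s₁, t₁) = (2, -1) − 0.25·(4, -11) = (1, 1.75)
(s₂, t₂) = (1, 1.75) − 0.25·(-5.5, 2) = (2.375, 1.25)
(s₃, t₃) = (2.375, 1.25) − 0.25·(1, -2.75) = (2.125, 1.9375)
(s₄, t₄) = (2.125, 1.9375) − 0.25·(-1.375, 0.5) = (2.46875, 1.8125)
t = 1.8125

1.8125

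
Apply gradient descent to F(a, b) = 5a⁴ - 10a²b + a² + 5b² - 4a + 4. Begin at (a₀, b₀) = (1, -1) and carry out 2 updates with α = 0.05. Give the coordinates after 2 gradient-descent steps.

∇F = (20a³ - 20ab + 2a - 4, -10a² + 10b)
Step 1: at (1, -1), ∇F = (38, -20) → (1, -1) − 0.05·(38, -20) = (-0.9, 0)
Step 2: at (-0.9, 0), ∇F = (-20.38, -8.1) → (-0.9, 0) − 0.05·(-20.38, -8.1) = (0.119, 0.405)

(0.119, 0.405)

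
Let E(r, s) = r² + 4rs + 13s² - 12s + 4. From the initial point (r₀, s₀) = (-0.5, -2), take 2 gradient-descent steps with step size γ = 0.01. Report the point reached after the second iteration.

(-0.3482, -0.8552)

∇E = (2r + 4s, 4r + 26s - 12)
Step 1: at (-0.5, -2), ∇E = (-9, -66) → (-0.5, -2) − 0.01·(-9, -66) = (-0.41, -1.34)
Step 2: at (-0.41, -1.34), ∇E = (-6.18, -48.48) → (-0.41, -1.34) − 0.01·(-6.18, -48.48) = (-0.3482, -0.8552)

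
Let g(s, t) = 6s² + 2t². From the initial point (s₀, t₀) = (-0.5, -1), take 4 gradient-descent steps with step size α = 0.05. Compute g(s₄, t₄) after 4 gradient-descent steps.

∇g = (12s, 4t)
(s₁, t₁) = (-0.5, -1) − 0.05·(-6, -4) = (-0.2, -0.8)
(s₂, t₂) = (-0.2, -0.8) − 0.05·(-2.4, -3.2) = (-0.08, -0.64)
(s₃, t₃) = (-0.08, -0.64) − 0.05·(-0.96, -2.56) = (-0.032, -0.512)
(s₄, t₄) = (-0.032, -0.512) − 0.05·(-0.384, -2.048) = (-0.0128, -0.4096)
g(-0.0128, -0.4096) = 0.33652736

0.33652736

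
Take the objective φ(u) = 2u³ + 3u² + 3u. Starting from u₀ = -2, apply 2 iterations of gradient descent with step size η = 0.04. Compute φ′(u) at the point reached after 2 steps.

63.64859136

φ′(u) = 6u² + 6u + 3
Step 1: φ′(-2) = 15; u₁ = -2 − 0.04·15 = -2.6
Step 2: φ′(-2.6) = 27.96; u₂ = -2.6 − 0.04·27.96 = -3.7184
φ′(u) at (-3.7184) = 63.64859136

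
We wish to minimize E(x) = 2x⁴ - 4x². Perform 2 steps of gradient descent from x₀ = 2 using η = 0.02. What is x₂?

E′(x) = 8x³ - 8x
Step 1: E′(2) = 48; x₁ = 2 − 0.02·48 = 1.04
Step 2: E′(1.04) = 0.678912; x₂ = 1.04 − 0.02·0.678912 = 1.02642176

1.02642176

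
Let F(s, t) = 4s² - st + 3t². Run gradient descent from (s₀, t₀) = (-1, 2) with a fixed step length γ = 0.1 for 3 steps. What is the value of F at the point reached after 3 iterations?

∇F = (8s - t, -s + 6t)
Step 1: at (-1, 2), ∇F = (-10, 13) → (-1, 2) − 0.1·(-10, 13) = (0, 0.7)
Step 2: at (0, 0.7), ∇F = (-0.7, 4.2) → (0, 0.7) − 0.1·(-0.7, 4.2) = (0.07, 0.28)
Step 3: at (0.07, 0.28), ∇F = (0.28, 1.61) → (0.07, 0.28) − 0.1·(0.28, 1.61) = (0.042, 0.119)
F(0.042, 0.119) = 0.044541

0.044541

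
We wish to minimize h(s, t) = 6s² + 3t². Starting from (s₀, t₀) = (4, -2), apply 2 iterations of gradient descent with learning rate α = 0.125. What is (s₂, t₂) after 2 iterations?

(1, -0.125)

∇h = (12s, 6t)
Step 1: at (4, -2), ∇h = (48, -12) → (4, -2) − 0.125·(48, -12) = (-2, -0.5)
Step 2: at (-2, -0.5), ∇h = (-24, -3) → (-2, -0.5) − 0.125·(-24, -3) = (1, -0.125)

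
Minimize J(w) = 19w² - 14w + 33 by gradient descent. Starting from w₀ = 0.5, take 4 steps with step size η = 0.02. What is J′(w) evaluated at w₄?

0.0165888

J′(w) = 38w - 14
Step 1: J′(0.5) = 5; w₁ = 0.5 − 0.02·5 = 0.4
Step 2: J′(0.4) = 1.2; w₂ = 0.4 − 0.02·1.2 = 0.376
Step 3: J′(0.376) = 0.288; w₃ = 0.376 − 0.02·0.288 = 0.37024
Step 4: J′(0.37024) = 0.06912; w₄ = 0.37024 − 0.02·0.06912 = 0.3688576
J′(w) at (0.3688576) = 0.0165888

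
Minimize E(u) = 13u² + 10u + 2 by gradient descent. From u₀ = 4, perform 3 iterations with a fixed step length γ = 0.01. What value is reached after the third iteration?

1.392136

E′(u) = 26u + 10
u₁ = 4 − 0.01·114 = 2.86
u₂ = 2.86 − 0.01·84.36 = 2.0164
u₃ = 2.0164 − 0.01·62.4264 = 1.392136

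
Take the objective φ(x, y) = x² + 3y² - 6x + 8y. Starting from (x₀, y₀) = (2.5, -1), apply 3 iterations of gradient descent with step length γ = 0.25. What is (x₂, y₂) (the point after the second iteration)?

(2.875, -1.25)

∇φ = (2x - 6, 6y + 8)
Step 1: at (2.5, -1), ∇φ = (-1, 2) → (2.5, -1) − 0.25·(-1, 2) = (2.75, -1.5)
Step 2: at (2.75, -1.5), ∇φ = (-0.5, -1) → (2.75, -1.5) − 0.25·(-0.5, -1) = (2.875, -1.25)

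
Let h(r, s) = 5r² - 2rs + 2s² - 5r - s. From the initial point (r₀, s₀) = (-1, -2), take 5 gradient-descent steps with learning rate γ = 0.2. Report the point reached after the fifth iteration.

∇h = (10r - 2s - 5, -2r + 4s - 1)
Step 1: at (-1, -2), ∇h = (-11, -7) → (-1, -2) − 0.2·(-11, -7) = (1.2, -0.6)
Step 2: at (1.2, -0.6), ∇h = (8.2, -5.8) → (1.2, -0.6) − 0.2·(8.2, -5.8) = (-0.44, 0.56)
Step 3: at (-0.44, 0.56), ∇h = (-10.52, 2.12) → (-0.44, 0.56) − 0.2·(-10.52, 2.12) = (1.664, 0.136)
Step 4: at (1.664, 0.136), ∇h = (11.368, -3.784) → (1.664, 0.136) − 0.2·(11.368, -3.784) = (-0.6096, 0.8928)
Step 5: at (-0.6096, 0.8928), ∇h = (-12.8816, 3.7904) → (-0.6096, 0.8928) − 0.2·(-12.8816, 3.7904) = (1.96672, 0.13472)

(1.96672, 0.13472)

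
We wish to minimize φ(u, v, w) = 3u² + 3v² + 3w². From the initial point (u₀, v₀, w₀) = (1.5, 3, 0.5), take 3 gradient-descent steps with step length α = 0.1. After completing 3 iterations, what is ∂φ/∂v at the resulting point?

1.152

∇φ = (6u, 6v, 6w)
Step 1: at (1.5, 3, 0.5), ∇φ = (9, 18, 3) → (1.5, 3, 0.5) − 0.1·(9, 18, 3) = (0.6, 1.2, 0.2)
Step 2: at (0.6, 1.2, 0.2), ∇φ = (3.6, 7.2, 1.2) → (0.6, 1.2, 0.2) − 0.1·(3.6, 7.2, 1.2) = (0.24, 0.48, 0.08)
Step 3: at (0.24, 0.48, 0.08), ∇φ = (1.44, 2.88, 0.48) → (0.24, 0.48, 0.08) − 0.1·(1.44, 2.88, 0.48) = (0.096, 0.192, 0.032)
∂φ/∂v at (0.096, 0.192, 0.032) = 1.152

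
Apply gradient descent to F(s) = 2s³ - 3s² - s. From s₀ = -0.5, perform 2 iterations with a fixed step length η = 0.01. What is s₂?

F′(s) = 6s² - 6s - 1
Step 1: F′(-0.5) = 3.5; s₁ = -0.5 − 0.01·3.5 = -0.535
Step 2: F′(-0.535) = 3.92735; s₂ = -0.535 − 0.01·3.92735 = -0.5742735

-0.5742735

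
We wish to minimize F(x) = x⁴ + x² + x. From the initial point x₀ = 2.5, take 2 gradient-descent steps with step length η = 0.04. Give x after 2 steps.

-0.25858816

F′(x) = 4x³ + 2x + 1
x₁ = 2.5 − 0.04·68.5 = -0.24
x₂ = -0.24 − 0.04·0.464704 = -0.25858816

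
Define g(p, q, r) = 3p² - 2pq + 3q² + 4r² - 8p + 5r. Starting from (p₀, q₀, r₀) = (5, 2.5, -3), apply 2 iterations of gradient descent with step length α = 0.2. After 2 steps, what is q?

∇g = (6p - 2q - 8, -2p + 6q, 8r + 5)
Step 1: at (5, 2.5, -3), ∇g = (17, 5, -19) → (5, 2.5, -3) − 0.2·(17, 5, -19) = (1.6, 1.5, 0.8)
Step 2: at (1.6, 1.5, 0.8), ∇g = (-1.4, 5.8, 11.4) → (1.6, 1.5, 0.8) − 0.2·(-1.4, 5.8, 11.4) = (1.88, 0.34, -1.48)
q = 0.34

0.34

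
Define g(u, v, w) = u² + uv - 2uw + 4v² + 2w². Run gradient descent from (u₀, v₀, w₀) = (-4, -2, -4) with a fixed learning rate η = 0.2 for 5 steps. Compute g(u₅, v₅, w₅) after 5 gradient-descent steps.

∇g = (2u + v - 2w, u + 8v, -2u + 4w)
(u₁, v₁, w₁) = (-4, -2, -4) − 0.2·(-2, -20, -8) = (-3.6, 2, -2.4)
(u₂, v₂, w₂) = (-3.6, 2, -2.4) − 0.2·(-0.4, 12.4, -2.4) = (-3.52, -0.48, -1.92)
(u₃, v₃, w₃) = (-3.52, -0.48, -1.92) − 0.2·(-3.68, -7.36, -0.64) = (-2.784, 0.992, -1.792)
(u₄, v₄, w₄) = (-2.784, 0.992, -1.792) − 0.2·(-0.992, 5.152, -1.6) = (-2.5856, -0.0384, -1.472)
(u₅, v₅, w₅) = (-2.5856, -0.0384, -1.472) − 0.2·(-2.2656, -2.8928, -0.7168) = (-2.13248, 0.54016, -1.32864)
g(-2.13248, 0.54016, -1.32864) = 2.4266539008

2.4266539008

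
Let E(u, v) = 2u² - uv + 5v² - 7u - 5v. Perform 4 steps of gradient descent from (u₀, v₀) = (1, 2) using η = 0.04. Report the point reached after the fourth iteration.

(1.53885952, 0.81080576)

∇E = (4u - v - 7, -u + 10v - 5)
(u₁, v₁) = (1, 2) − 0.04·(-5, 14) = (1.2, 1.44)
(u₂, v₂) = (1.2, 1.44) − 0.04·(-3.64, 8.2) = (1.3456, 1.112)
(u₃, v₃) = (1.3456, 1.112) − 0.04·(-2.7296, 4.7744) = (1.454784, 0.921024)
(u₄, v₄) = (1.454784, 0.921024) − 0.04·(-2.101888, 2.755456) = (1.53885952, 0.81080576)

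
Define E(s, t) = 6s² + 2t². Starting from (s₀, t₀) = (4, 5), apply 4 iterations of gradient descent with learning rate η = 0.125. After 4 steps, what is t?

∇E = (12s, 4t)
(s₁, t₁) = (4, 5) − 0.125·(48, 20) = (-2, 2.5)
(s₂, t₂) = (-2, 2.5) − 0.125·(-24, 10) = (1, 1.25)
(s₃, t₃) = (1, 1.25) − 0.125·(12, 5) = (-0.5, 0.625)
(s₄, t₄) = (-0.5, 0.625) − 0.125·(-6, 2.5) = (0.25, 0.3125)
t = 0.3125

0.3125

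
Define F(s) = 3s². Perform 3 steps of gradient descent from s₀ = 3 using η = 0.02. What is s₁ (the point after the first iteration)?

2.64

F′(s) = 6s
Step 1: F′(3) = 18; s₁ = 3 − 0.02·18 = 2.64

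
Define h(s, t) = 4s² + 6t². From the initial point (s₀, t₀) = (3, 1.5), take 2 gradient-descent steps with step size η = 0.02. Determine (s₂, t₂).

(2.1168, 0.8664)

∇h = (8s, 12t)
(s₁, t₁) = (3, 1.5) − 0.02·(24, 18) = (2.52, 1.14)
(s₂, t₂) = (2.52, 1.14) − 0.02·(20.16, 13.68) = (2.1168, 0.8664)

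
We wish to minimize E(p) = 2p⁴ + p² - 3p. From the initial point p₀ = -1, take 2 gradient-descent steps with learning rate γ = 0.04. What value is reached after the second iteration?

E′(p) = 8p³ + 2p - 3
p₁ = -1 − 0.04·(-13) = -0.48
p₂ = -0.48 − 0.04·(-4.844736) = -0.28621056

-0.28621056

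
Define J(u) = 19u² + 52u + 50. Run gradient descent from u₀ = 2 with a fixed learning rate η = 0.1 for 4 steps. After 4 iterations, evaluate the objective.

J′(u) = 38u + 52
u₁ = 2 − 0.1·128 = -10.8
u₂ = -10.8 − 0.1·(-358.4) = 25.04
u₃ = 25.04 − 0.1·1003.52 = -75.312
u₄ = -75.312 − 0.1·(-2809.856) = 205.6736
J(205.6736) = 814475.99220224

814475.99220224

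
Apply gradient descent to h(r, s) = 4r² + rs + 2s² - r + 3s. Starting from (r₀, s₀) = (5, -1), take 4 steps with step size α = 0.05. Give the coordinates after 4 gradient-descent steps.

∇h = (8r + s - 1, r + 4s + 3)
(r₁, s₁) = (5, -1) − 0.05·(38, 4) = (3.1, -1.2)
(r₂, s₂) = (3.1, -1.2) − 0.05·(22.6, 1.3) = (1.97, -1.265)
(r₃, s₃) = (1.97, -1.265) − 0.05·(13.495, -0.09) = (1.29525, -1.2605)
(r₄, s₄) = (1.29525, -1.2605) − 0.05·(8.1015, -0.74675) = (0.890175, -1.2231625)

(0.890175, -1.2231625)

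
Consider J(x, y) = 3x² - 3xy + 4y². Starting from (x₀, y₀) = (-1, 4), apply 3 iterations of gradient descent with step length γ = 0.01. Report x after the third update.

∇J = (6x - 3y, -3x + 8y)
Step 1: at (-1, 4), ∇J = (-18, 35) → (-1, 4) − 0.01·(-18, 35) = (-0.82, 3.65)
Step 2: at (-0.82, 3.65), ∇J = (-15.87, 31.66) → (-0.82, 3.65) − 0.01·(-15.87, 31.66) = (-0.6613, 3.3334)
Step 3: at (-0.6613, 3.3334), ∇J = (-13.968, 28.6511) → (-0.6613, 3.3334) − 0.01·(-13.968, 28.6511) = (-0.52162, 3.046889)
x = -0.52162

-0.52162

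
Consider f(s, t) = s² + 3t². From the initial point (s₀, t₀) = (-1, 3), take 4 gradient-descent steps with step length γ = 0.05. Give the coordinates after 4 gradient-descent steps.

∇f = (2s, 6t)
(s₁, t₁) = (-1, 3) − 0.05·(-2, 18) = (-0.9, 2.1)
(s₂, t₂) = (-0.9, 2.1) − 0.05·(-1.8, 12.6) = (-0.81, 1.47)
(s₃, t₃) = (-0.81, 1.47) − 0.05·(-1.62, 8.82) = (-0.729, 1.029)
(s₄, t₄) = (-0.729, 1.029) − 0.05·(-1.458, 6.174) = (-0.6561, 0.7203)

(-0.6561, 0.7203)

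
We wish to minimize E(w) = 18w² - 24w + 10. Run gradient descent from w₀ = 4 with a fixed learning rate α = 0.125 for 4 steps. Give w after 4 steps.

E′(w) = 36w - 24
Step 1: E′(4) = 120; w₁ = 4 − 0.125·120 = -11
Step 2: E′(-11) = -420; w₂ = -11 − 0.125·(-420) = 41.5
Step 3: E′(41.5) = 1470; w₃ = 41.5 − 0.125·1470 = -142.25
Step 4: E′(-142.25) = -5145; w₄ = -142.25 − 0.125·(-5145) = 500.875

500.875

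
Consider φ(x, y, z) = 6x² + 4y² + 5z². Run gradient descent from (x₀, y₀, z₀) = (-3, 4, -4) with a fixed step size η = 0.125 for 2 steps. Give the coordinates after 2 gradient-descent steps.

(-0.75, 0, -0.25)

∇φ = (12x, 8y, 10z)
(x₁, y₁, z₁) = (-3, 4, -4) − 0.125·(-36, 32, -40) = (1.5, 0, 1)
(x₂, y₂, z₂) = (1.5, 0, 1) − 0.125·(18, 0, 10) = (-0.75, 0, -0.25)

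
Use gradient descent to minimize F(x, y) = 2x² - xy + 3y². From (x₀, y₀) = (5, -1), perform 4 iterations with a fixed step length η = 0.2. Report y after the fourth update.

-0.0064

∇F = (4x - y, -x + 6y)
(x₁, y₁) = (5, -1) − 0.2·(21, -11) = (0.8, 1.2)
(x₂, y₂) = (0.8, 1.2) − 0.2·(2, 6.4) = (0.4, -0.08)
(x₃, y₃) = (0.4, -0.08) − 0.2·(1.68, -0.88) = (0.064, 0.096)
(x₄, y₄) = (0.064, 0.096) − 0.2·(0.16, 0.512) = (0.032, -0.0064)
y = -0.0064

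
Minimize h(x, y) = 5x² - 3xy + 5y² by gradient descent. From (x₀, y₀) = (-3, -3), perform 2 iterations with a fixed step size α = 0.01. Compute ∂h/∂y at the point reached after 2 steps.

∇h = (10x - 3y, -3x + 10y)
Step 1: at (-3, -3), ∇h = (-21, -21) → (-3, -3) − 0.01·(-21, -21) = (-2.79, -2.79)
Step 2: at (-2.79, -2.79), ∇h = (-19.53, -19.53) → (-2.79, -2.79) − 0.01·(-19.53, -19.53) = (-2.5947, -2.5947)
∂h/∂y at (-2.5947, -2.5947) = -18.1629

-18.1629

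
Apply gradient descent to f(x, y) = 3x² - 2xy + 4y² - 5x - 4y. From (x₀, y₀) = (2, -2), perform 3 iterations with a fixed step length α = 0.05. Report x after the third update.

∇f = (6x - 2y - 5, -2x + 8y - 4)
Step 1: at (2, -2), ∇f = (11, -24) → (2, -2) − 0.05·(11, -24) = (1.45, -0.8)
Step 2: at (1.45, -0.8), ∇f = (5.3, -13.3) → (1.45, -0.8) − 0.05·(5.3, -13.3) = (1.185, -0.135)
Step 3: at (1.185, -0.135), ∇f = (2.38, -7.45) → (1.185, -0.135) − 0.05·(2.38, -7.45) = (1.066, 0.2375)
x = 1.066

1.066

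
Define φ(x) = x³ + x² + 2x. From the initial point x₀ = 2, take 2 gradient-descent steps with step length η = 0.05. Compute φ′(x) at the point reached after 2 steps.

φ′(x) = 3x² + 2x + 2
x₁ = 2 − 0.05·18 = 1.1
x₂ = 1.1 − 0.05·7.83 = 0.7085
φ′(x) at (0.7085) = 4.92291675

4.92291675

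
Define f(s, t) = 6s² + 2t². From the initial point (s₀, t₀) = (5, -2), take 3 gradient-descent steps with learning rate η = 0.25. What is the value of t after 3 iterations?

0

∇f = (12s, 4t)
(s₁, t₁) = (5, -2) − 0.25·(60, -8) = (-10, 0)
(s₂, t₂) = (-10, 0) − 0.25·(-120, 0) = (20, 0)
(s₃, t₃) = (20, 0) − 0.25·(240, 0) = (-40, 0)
t = 0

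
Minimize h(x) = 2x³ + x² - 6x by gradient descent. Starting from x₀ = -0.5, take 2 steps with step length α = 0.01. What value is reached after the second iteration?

-0.3879815

h′(x) = 6x² + 2x - 6
Step 1: h′(-0.5) = -5.5; x₁ = -0.5 − 0.01·(-5.5) = -0.445
Step 2: h′(-0.445) = -5.70185; x₂ = -0.445 − 0.01·(-5.70185) = -0.3879815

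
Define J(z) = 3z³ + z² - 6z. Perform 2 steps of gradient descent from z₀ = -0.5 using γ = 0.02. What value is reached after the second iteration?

J′(z) = 9z² + 2z - 6
Step 1: J′(-0.5) = -4.75; z₁ = -0.5 − 0.02·(-4.75) = -0.405
Step 2: J′(-0.405) = -5.333775; z₂ = -0.405 − 0.02·(-5.333775) = -0.2983245

-0.2983245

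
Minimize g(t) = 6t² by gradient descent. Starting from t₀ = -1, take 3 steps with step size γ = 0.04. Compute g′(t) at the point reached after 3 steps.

-1.687296

g′(t) = 12t
Step 1: g′(-1) = -12; t₁ = -1 − 0.04·(-12) = -0.52
Step 2: g′(-0.52) = -6.24; t₂ = -0.52 − 0.04·(-6.24) = -0.2704
Step 3: g′(-0.2704) = -3.2448; t₃ = -0.2704 − 0.04·(-3.2448) = -0.140608
g′(t) at (-0.140608) = -1.687296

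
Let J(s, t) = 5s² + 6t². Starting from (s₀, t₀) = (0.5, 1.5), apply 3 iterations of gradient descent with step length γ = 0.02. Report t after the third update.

∇J = (10s, 12t)
Step 1: at (0.5, 1.5), ∇J = (5, 18) → (0.5, 1.5) − 0.02·(5, 18) = (0.4, 1.14)
Step 2: at (0.4, 1.14), ∇J = (4, 13.68) → (0.4, 1.14) − 0.02·(4, 13.68) = (0.32, 0.8664)
Step 3: at (0.32, 0.8664), ∇J = (3.2, 10.3968) → (0.32, 0.8664) − 0.02·(3.2, 10.3968) = (0.256, 0.658464)
t = 0.658464

0.658464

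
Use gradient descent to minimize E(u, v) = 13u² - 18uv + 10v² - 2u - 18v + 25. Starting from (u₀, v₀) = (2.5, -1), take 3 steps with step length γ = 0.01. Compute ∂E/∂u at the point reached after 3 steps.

11.735496

∇E = (26u - 18v - 2, -18u + 20v - 18)
Step 1: at (2.5, -1), ∇E = (81, -83) → (2.5, -1) − 0.01·(81, -83) = (1.69, -0.17)
Step 2: at (1.69, -0.17), ∇E = (45, -51.82) → (1.69, -0.17) − 0.01·(45, -51.82) = (1.24, 0.3482)
Step 3: at (1.24, 0.3482), ∇E = (23.9724, -33.356) → (1.24, 0.3482) − 0.01·(23.9724, -33.356) = (1.000276, 0.68176)
∂E/∂u at (1.000276, 0.68176) = 11.735496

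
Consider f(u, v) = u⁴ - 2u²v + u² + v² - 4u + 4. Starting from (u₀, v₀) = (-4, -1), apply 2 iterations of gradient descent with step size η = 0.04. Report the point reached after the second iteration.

∇f = (4u³ - 4uv + 2u - 4, -2u² + 2v)
(u₁, v₁) = (-4, -1) − 0.04·(-284, -34) = (7.36, 0.36)
(u₂, v₂) = (7.36, 0.36) − 0.04·(1594.874624, -107.6192) = (-56.43498496, 4.664768)

(-56.43498496, 4.664768)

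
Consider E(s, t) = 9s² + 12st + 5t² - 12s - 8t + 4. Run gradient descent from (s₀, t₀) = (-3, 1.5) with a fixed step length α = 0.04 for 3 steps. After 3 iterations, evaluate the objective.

5.46669177344

∇E = (18s + 12t - 12, 12s + 10t - 8)
(s₁, t₁) = (-3, 1.5) − 0.04·(-48, -29) = (-1.08, 2.66)
(s₂, t₂) = (-1.08, 2.66) − 0.04·(0.48, 5.64) = (-1.0992, 2.4344)
(s₃, t₃) = (-1.0992, 2.4344) − 0.04·(-2.5728, 3.1536) = (-0.996288, 2.308256)
E(-0.996288, 2.308256) = 5.46669177344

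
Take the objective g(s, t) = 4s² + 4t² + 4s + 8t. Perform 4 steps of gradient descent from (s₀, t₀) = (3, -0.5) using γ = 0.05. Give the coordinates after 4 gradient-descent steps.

(-0.0464, -0.9352)

∇g = (8s + 4, 8t + 8)
(s₁, t₁) = (3, -0.5) − 0.05·(28, 4) = (1.6, -0.7)
(s₂, t₂) = (1.6, -0.7) − 0.05·(16.8, 2.4) = (0.76, -0.82)
(s₃, t₃) = (0.76, -0.82) − 0.05·(10.08, 1.44) = (0.256, -0.892)
(s₄, t₄) = (0.256, -0.892) − 0.05·(6.048, 0.864) = (-0.0464, -0.9352)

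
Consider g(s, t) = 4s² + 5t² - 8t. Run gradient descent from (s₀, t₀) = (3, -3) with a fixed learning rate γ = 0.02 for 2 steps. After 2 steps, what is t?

-1.632

∇g = (8s, 10t - 8)
Step 1: at (3, -3), ∇g = (24, -38) → (3, -3) − 0.02·(24, -38) = (2.52, -2.24)
Step 2: at (2.52, -2.24), ∇g = (20.16, -30.4) → (2.52, -2.24) − 0.02·(20.16, -30.4) = (2.1168, -1.632)
t = -1.632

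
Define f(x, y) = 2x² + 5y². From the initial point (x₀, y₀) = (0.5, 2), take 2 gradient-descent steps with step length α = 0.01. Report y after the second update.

1.62

∇f = (4x, 10y)
Step 1: at (0.5, 2), ∇f = (2, 20) → (0.5, 2) − 0.01·(2, 20) = (0.48, 1.8)
Step 2: at (0.48, 1.8), ∇f = (1.92, 18) → (0.48, 1.8) − 0.01·(1.92, 18) = (0.4608, 1.62)
y = 1.62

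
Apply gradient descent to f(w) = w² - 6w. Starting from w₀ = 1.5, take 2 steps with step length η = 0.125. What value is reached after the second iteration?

2.15625

f′(w) = 2w - 6
Step 1: f′(1.5) = -3; w₁ = 1.5 − 0.125·(-3) = 1.875
Step 2: f′(1.875) = -2.25; w₂ = 1.875 − 0.125·(-2.25) = 2.15625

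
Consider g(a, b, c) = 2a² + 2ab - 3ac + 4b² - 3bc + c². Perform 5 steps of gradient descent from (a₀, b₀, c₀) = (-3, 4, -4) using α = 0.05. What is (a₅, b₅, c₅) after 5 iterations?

(-3.1170425, -0.107295, -3.54451875)

∇g = (4a + 2b - 3c, 2a + 8b - 3c, -3a - 3b + 2c)
Step 1: at (-3, 4, -4), ∇g = (8, 38, -11) → (-3, 4, -4) − 0.05·(8, 38, -11) = (-3.4, 2.1, -3.45)
Step 2: at (-3.4, 2.1, -3.45), ∇g = (0.95, 20.35, -3) → (-3.4, 2.1, -3.45) − 0.05·(0.95, 20.35, -3) = (-3.4475, 1.0825, -3.3)
Step 3: at (-3.4475, 1.0825, -3.3), ∇g = (-1.725, 11.665, 0.495) → (-3.4475, 1.0825, -3.3) − 0.05·(-1.725, 11.665, 0.495) = (-3.36125, 0.49925, -3.32475)
Step 4: at (-3.36125, 0.49925, -3.32475), ∇g = (-2.47225, 7.24575, 1.9365) → (-3.36125, 0.49925, -3.32475) − 0.05·(-2.47225, 7.24575, 1.9365) = (-3.2376375, 0.1369625, -3.421575)
Step 5: at (-3.2376375, 0.1369625, -3.421575), ∇g = (-2.4119, 4.88515, 2.458875) → (-3.2376375, 0.1369625, -3.421575) − 0.05·(-2.4119, 4.88515, 2.458875) = (-3.1170425, -0.107295, -3.54451875)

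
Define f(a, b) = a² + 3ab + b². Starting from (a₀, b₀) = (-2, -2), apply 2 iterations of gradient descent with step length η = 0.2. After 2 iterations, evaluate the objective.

0

∇f = (2a + 3b, 3a + 2b)
(a₁, b₁) = (-2, -2) − 0.2·(-10, -10) = (0, 0)
(a₂, b₂) = (0, 0) − 0.2·(0, 0) = (0, 0)
f(0, 0) = 0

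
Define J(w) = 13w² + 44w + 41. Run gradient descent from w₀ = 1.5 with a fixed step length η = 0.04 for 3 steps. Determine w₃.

J′(w) = 26w + 44
w₁ = 1.5 − 0.04·83 = -1.82
w₂ = -1.82 − 0.04·(-3.32) = -1.6872
w₃ = -1.6872 − 0.04·0.1328 = -1.692512

-1.692512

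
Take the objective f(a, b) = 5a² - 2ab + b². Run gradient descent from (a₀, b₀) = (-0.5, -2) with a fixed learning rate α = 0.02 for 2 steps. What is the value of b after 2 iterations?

∇f = (10a - 2b, -2a + 2b)
(a₁, b₁) = (-0.5, -2) − 0.02·(-1, -3) = (-0.48, -1.94)
(a₂, b₂) = (-0.48, -1.94) − 0.02·(-0.92, -2.92) = (-0.4616, -1.8816)
b = -1.8816

-1.8816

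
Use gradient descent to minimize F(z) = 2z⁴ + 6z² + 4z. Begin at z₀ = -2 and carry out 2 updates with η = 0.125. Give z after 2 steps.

-618.875

F′(z) = 8z³ + 12z + 4
z₁ = -2 − 0.125·(-84) = 8.5
z₂ = 8.5 − 0.125·5019 = -618.875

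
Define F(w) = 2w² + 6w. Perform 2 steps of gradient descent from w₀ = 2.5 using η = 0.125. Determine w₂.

-0.5

F′(w) = 4w + 6
w₁ = 2.5 − 0.125·16 = 0.5
w₂ = 0.5 − 0.125·8 = -0.5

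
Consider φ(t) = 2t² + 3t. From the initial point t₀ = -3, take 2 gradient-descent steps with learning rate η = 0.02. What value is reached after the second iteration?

-2.6544

φ′(t) = 4t + 3
t₁ = -3 − 0.02·(-9) = -2.82
t₂ = -2.82 − 0.02·(-8.28) = -2.6544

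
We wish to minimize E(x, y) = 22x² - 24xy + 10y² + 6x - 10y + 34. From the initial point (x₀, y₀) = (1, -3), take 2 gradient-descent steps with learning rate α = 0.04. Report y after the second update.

-3.1728

∇E = (44x - 24y + 6, -24x + 20y - 10)
Step 1: at (1, -3), ∇E = (122, -94) → (1, -3) − 0.04·(122, -94) = (-3.88, 0.76)
Step 2: at (-3.88, 0.76), ∇E = (-182.96, 98.32) → (-3.88, 0.76) − 0.04·(-182.96, 98.32) = (3.4384, -3.1728)
y = -3.1728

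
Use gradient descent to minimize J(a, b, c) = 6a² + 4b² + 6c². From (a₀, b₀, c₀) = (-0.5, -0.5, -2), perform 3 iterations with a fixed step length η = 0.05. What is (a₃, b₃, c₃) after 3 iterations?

∇J = (12a, 8b, 12c)
(a₁, b₁, c₁) = (-0.5, -0.5, -2) − 0.05·(-6, -4, -24) = (-0.2, -0.3, -0.8)
(a₂, b₂, c₂) = (-0.2, -0.3, -0.8) − 0.05·(-2.4, -2.4, -9.6) = (-0.08, -0.18, -0.32)
(a₃, b₃, c₃) = (-0.08, -0.18, -0.32) − 0.05·(-0.96, -1.44, -3.84) = (-0.032, -0.108, -0.128)

(-0.032, -0.108, -0.128)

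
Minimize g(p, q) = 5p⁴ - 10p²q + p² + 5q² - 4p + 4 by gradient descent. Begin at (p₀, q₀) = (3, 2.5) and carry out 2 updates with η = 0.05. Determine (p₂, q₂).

(4464.106, 140.655)

∇g = (20p³ - 20pq + 2p - 4, -10p² + 10q)
Step 1: at (3, 2.5), ∇g = (392, -65) → (3, 2.5) − 0.05·(392, -65) = (-16.6, 5.75)
Step 2: at (-16.6, 5.75), ∇g = (-89614.12, -2698.1) → (-16.6, 5.75) − 0.05·(-89614.12, -2698.1) = (4464.106, 140.655)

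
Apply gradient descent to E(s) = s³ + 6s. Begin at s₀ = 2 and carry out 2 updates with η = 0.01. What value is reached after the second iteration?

E′(s) = 3s² + 6
Step 1: E′(2) = 18; s₁ = 2 − 0.01·18 = 1.82
Step 2: E′(1.82) = 15.9372; s₂ = 1.82 − 0.01·15.9372 = 1.660628

1.660628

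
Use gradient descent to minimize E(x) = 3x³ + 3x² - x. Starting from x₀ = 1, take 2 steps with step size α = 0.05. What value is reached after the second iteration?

0.2195

E′(x) = 9x² + 6x - 1
Step 1: E′(1) = 14; x₁ = 1 − 0.05·14 = 0.3
Step 2: E′(0.3) = 1.61; x₂ = 0.3 − 0.05·1.61 = 0.2195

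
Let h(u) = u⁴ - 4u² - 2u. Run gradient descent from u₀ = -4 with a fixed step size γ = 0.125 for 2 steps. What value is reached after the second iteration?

h′(u) = 4u³ - 8u - 2
u₁ = -4 − 0.125·(-226) = 24.25
u₂ = 24.25 − 0.125·56846.0625 = -7081.5078125

-7081.5078125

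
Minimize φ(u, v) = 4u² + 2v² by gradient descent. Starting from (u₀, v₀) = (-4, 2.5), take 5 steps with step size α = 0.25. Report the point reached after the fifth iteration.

(4, 0)

∇φ = (8u, 4v)
(u₁, v₁) = (-4, 2.5) − 0.25·(-32, 10) = (4, 0)
(u₂, v₂) = (4, 0) − 0.25·(32, 0) = (-4, 0)
(u₃, v₃) = (-4, 0) − 0.25·(-32, 0) = (4, 0)
(u₄, v₄) = (4, 0) − 0.25·(32, 0) = (-4, 0)
(u₅, v₅) = (-4, 0) − 0.25·(-32, 0) = (4, 0)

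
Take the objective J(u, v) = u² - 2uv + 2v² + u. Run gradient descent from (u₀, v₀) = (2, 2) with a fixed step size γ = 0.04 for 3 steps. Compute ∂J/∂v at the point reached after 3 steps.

2.623872

∇J = (2u - 2v + 1, -2u + 4v)
Step 1: at (2, 2), ∇J = (1, 4) → (2, 2) − 0.04·(1, 4) = (1.96, 1.84)
Step 2: at (1.96, 1.84), ∇J = (1.24, 3.44) → (1.96, 1.84) − 0.04·(1.24, 3.44) = (1.9104, 1.7024)
Step 3: at (1.9104, 1.7024), ∇J = (1.416, 2.9888) → (1.9104, 1.7024) − 0.04·(1.416, 2.9888) = (1.85376, 1.582848)
∂J/∂v at (1.85376, 1.582848) = 2.623872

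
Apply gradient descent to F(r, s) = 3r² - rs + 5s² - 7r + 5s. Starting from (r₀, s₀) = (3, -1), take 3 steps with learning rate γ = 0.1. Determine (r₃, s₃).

∇F = (6r - s - 7, -r + 10s + 5)
(r₁, s₁) = (3, -1) − 0.1·(12, -8) = (1.8, -0.2)
(r₂, s₂) = (1.8, -0.2) − 0.1·(4, 1.2) = (1.4, -0.32)
(r₃, s₃) = (1.4, -0.32) − 0.1·(1.72, 0.4) = (1.228, -0.36)

(1.228, -0.36)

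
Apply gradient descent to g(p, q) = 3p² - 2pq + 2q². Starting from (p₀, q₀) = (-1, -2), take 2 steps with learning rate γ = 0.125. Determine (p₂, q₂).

∇g = (6p - 2q, -2p + 4q)
Step 1: at (-1, -2), ∇g = (-2, -6) → (-1, -2) − 0.125·(-2, -6) = (-0.75, -1.25)
Step 2: at (-0.75, -1.25), ∇g = (-2, -3.5) → (-0.75, -1.25) − 0.125·(-2, -3.5) = (-0.5, -0.8125)

(-0.5, -0.8125)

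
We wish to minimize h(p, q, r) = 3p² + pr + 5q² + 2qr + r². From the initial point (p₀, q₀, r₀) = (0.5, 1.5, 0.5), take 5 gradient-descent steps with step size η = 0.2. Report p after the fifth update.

∇h = (6p + r, 10q + 2r, p + 2q + 2r)
Step 1: at (0.5, 1.5, 0.5), ∇h = (3.5, 16, 4.5) → (0.5, 1.5, 0.5) − 0.2·(3.5, 16, 4.5) = (-0.2, -1.7, -0.4)
Step 2: at (-0.2, -1.7, -0.4), ∇h = (-1.6, -17.8, -4.4) → (-0.2, -1.7, -0.4) − 0.2·(-1.6, -17.8, -4.4) = (0.12, 1.86, 0.48)
Step 3: at (0.12, 1.86, 0.48), ∇h = (1.2, 19.56, 4.8) → (0.12, 1.86, 0.48) − 0.2·(1.2, 19.56, 4.8) = (-0.12, -2.052, -0.48)
Step 4: at (-0.12, -2.052, -0.48), ∇h = (-1.2, -21.48, -5.184) → (-0.12, -2.052, -0.48) − 0.2·(-1.2, -21.48, -5.184) = (0.12, 2.244, 0.5568)
Step 5: at (0.12, 2.244, 0.5568), ∇h = (1.2768, 23.5536, 5.7216) → (0.12, 2.244, 0.5568) − 0.2·(1.2768, 23.5536, 5.7216) = (-0.13536, -2.46672, -0.58752)
p = -0.13536

-0.13536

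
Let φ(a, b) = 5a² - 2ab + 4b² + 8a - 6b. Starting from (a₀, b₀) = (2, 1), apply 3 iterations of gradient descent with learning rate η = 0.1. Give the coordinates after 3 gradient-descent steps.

∇φ = (10a - 2b + 8, -2a + 8b - 6)
(a₁, b₁) = (2, 1) − 0.1·(26, -2) = (-0.6, 1.2)
(a₂, b₂) = (-0.6, 1.2) − 0.1·(-0.4, 4.8) = (-0.56, 0.72)
(a₃, b₃) = (-0.56, 0.72) − 0.1·(0.96, 0.88) = (-0.656, 0.632)

(-0.656, 0.632)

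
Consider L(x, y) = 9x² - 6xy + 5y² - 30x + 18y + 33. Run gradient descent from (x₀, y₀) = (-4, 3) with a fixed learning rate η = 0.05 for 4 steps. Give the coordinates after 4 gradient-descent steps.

∇L = (18x - 6y - 30, -6x + 10y + 18)
(x₁, y₁) = (-4, 3) − 0.05·(-120, 72) = (2, -0.6)
(x₂, y₂) = (2, -0.6) − 0.05·(9.6, 0) = (1.52, -0.6)
(x₃, y₃) = (1.52, -0.6) − 0.05·(0.96, 2.88) = (1.472, -0.744)
(x₄, y₄) = (1.472, -0.744) − 0.05·(0.96, 1.728) = (1.424, -0.8304)

(1.424, -0.8304)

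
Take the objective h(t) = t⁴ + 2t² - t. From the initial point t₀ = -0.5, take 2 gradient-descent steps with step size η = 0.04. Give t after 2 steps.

h′(t) = 4t³ + 4t - 1
Step 1: h′(-0.5) = -3.5; t₁ = -0.5 − 0.04·(-3.5) = -0.36
Step 2: h′(-0.36) = -2.626624; t₂ = -0.36 − 0.04·(-2.626624) = -0.25493504

-0.25493504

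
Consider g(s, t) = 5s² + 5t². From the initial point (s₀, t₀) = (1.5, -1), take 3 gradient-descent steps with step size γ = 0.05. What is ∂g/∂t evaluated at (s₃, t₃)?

∇g = (10s, 10t)
Step 1: at (1.5, -1), ∇g = (15, -10) → (1.5, -1) − 0.05·(15, -10) = (0.75, -0.5)
Step 2: at (0.75, -0.5), ∇g = (7.5, -5) → (0.75, -0.5) − 0.05·(7.5, -5) = (0.375, -0.25)
Step 3: at (0.375, -0.25), ∇g = (3.75, -2.5) → (0.375, -0.25) − 0.05·(3.75, -2.5) = (0.1875, -0.125)
∂g/∂t at (0.1875, -0.125) = -1.25

-1.25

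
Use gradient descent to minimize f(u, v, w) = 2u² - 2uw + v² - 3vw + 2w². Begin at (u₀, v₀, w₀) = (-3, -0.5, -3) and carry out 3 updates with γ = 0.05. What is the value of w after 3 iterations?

-2.5276875

∇f = (4u - 2w, 2v - 3w, -2u - 3v + 4w)
(u₁, v₁, w₁) = (-3, -0.5, -3) − 0.05·(-6, 8, -4.5) = (-2.7, -0.9, -2.775)
(u₂, v₂, w₂) = (-2.7, -0.9, -2.775) − 0.05·(-5.25, 6.525, -3) = (-2.4375, -1.22625, -2.625)
(u₃, v₃, w₃) = (-2.4375, -1.22625, -2.625) − 0.05·(-4.5, 5.4225, -1.94625) = (-2.2125, -1.497375, -2.5276875)
w = -2.5276875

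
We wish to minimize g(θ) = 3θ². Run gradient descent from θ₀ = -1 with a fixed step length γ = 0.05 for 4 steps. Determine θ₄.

-0.2401

g′(θ) = 6θ
θ₁ = -1 − 0.05·(-6) = -0.7
θ₂ = -0.7 − 0.05·(-4.2) = -0.49
θ₃ = -0.49 − 0.05·(-2.94) = -0.343
θ₄ = -0.343 − 0.05·(-2.058) = -0.2401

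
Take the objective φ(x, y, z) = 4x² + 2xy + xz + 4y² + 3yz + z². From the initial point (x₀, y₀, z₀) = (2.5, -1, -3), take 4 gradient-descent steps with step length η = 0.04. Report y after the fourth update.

∇φ = (8x + 2y + z, 2x + 8y + 3z, x + 3y + 2z)
(x₁, y₁, z₁) = (2.5, -1, -3) − 0.04·(15, -12, -6.5) = (1.9, -0.52, -2.74)
(x₂, y₂, z₂) = (1.9, -0.52, -2.74) − 0.04·(11.42, -8.58, -5.14) = (1.4432, -0.1768, -2.5344)
(x₃, y₃, z₃) = (1.4432, -0.1768, -2.5344) − 0.04·(8.6576, -6.1312, -4.156) = (1.096896, 0.068448, -2.36816)
(x₄, y₄, z₄) = (1.096896, 0.068448, -2.36816) − 0.04·(6.543904, -4.363104, -3.43408) = (0.83513984, 0.24297216, -2.2307968)
y = 0.24297216

0.24297216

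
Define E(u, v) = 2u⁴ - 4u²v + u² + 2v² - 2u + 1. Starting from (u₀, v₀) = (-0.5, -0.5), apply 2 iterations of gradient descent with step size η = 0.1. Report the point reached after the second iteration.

∇E = (8u³ - 8uv + 2u - 2, -4u² + 4v)
(u₁, v₁) = (-0.5, -0.5) − 0.1·(-6, -3) = (0.1, -0.2)
(u₂, v₂) = (0.1, -0.2) − 0.1·(-1.632, -0.84) = (0.2632, -0.116)

(0.2632, -0.116)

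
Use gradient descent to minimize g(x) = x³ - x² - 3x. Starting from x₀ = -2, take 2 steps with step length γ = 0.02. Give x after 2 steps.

g′(x) = 3x² - 2x - 3
x₁ = -2 − 0.02·13 = -2.26
x₂ = -2.26 − 0.02·16.8428 = -2.596856

-2.596856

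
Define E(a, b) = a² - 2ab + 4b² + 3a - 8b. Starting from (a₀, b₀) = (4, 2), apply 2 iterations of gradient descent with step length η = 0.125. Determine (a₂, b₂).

(2.46875, 1.78125)

∇E = (2a - 2b + 3, -2a + 8b - 8)
(a₁, b₁) = (4, 2) − 0.125·(7, 0) = (3.125, 2)
(a₂, b₂) = (3.125, 2) − 0.125·(5.25, 1.75) = (2.46875, 1.78125)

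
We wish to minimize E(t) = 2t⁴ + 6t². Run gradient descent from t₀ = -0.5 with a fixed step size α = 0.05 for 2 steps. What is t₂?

E′(t) = 8t³ + 12t
t₁ = -0.5 − 0.05·(-7) = -0.15
t₂ = -0.15 − 0.05·(-1.827) = -0.05865

-0.05865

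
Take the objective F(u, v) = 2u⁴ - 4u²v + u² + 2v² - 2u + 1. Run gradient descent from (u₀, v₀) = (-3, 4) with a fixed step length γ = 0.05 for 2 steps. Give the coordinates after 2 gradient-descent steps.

(-5.7616, 6.312)

∇F = (8u³ - 8uv + 2u - 2, -4u² + 4v)
(u₁, v₁) = (-3, 4) − 0.05·(-128, -20) = (3.4, 5)
(u₂, v₂) = (3.4, 5) − 0.05·(183.232, -26.24) = (-5.7616, 6.312)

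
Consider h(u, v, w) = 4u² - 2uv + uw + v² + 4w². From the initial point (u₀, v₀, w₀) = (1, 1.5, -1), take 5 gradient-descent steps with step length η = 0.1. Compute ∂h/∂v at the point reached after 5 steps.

∇h = (8u - 2v + w, -2u + 2v, u + 8w)
Step 1: at (1, 1.5, -1), ∇h = (4, 1, -7) → (1, 1.5, -1) − 0.1·(4, 1, -7) = (0.6, 1.4, -0.3)
Step 2: at (0.6, 1.4, -0.3), ∇h = (1.7, 1.6, -1.8) → (0.6, 1.4, -0.3) − 0.1·(1.7, 1.6, -1.8) = (0.43, 1.24, -0.12)
Step 3: at (0.43, 1.24, -0.12), ∇h = (0.84, 1.62, -0.53) → (0.43, 1.24, -0.12) − 0.1·(0.84, 1.62, -0.53) = (0.346, 1.078, -0.067)
Step 4: at (0.346, 1.078, -0.067), ∇h = (0.545, 1.464, -0.19) → (0.346, 1.078, -0.067) − 0.1·(0.545, 1.464, -0.19) = (0.2915, 0.9316, -0.048)
Step 5: at (0.2915, 0.9316, -0.048), ∇h = (0.4208, 1.2802, -0.0925) → (0.2915, 0.9316, -0.048) − 0.1·(0.4208, 1.2802, -0.0925) = (0.24942, 0.80358, -0.03875)
∂h/∂v at (0.24942, 0.80358, -0.03875) = 1.10832

1.10832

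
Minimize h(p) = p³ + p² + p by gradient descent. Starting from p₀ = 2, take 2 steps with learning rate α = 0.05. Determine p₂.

0.786625

h′(p) = 3p² + 2p + 1
p₁ = 2 − 0.05·17 = 1.15
p₂ = 1.15 − 0.05·7.2675 = 0.786625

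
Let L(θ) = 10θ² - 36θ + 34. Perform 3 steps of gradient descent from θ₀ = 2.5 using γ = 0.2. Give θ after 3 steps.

-17.1

L′(θ) = 20θ - 36
θ₁ = 2.5 − 0.2·14 = -0.3
θ₂ = -0.3 − 0.2·(-42) = 8.1
θ₃ = 8.1 − 0.2·126 = -17.1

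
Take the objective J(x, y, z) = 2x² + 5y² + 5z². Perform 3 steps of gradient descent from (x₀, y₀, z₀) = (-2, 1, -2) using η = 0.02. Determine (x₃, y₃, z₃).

(-1.557376, 0.512, -1.024)

∇J = (4x, 10y, 10z)
(x₁, y₁, z₁) = (-2, 1, -2) − 0.02·(-8, 10, -20) = (-1.84, 0.8, -1.6)
(x₂, y₂, z₂) = (-1.84, 0.8, -1.6) − 0.02·(-7.36, 8, -16) = (-1.6928, 0.64, -1.28)
(x₃, y₃, z₃) = (-1.6928, 0.64, -1.28) − 0.02·(-6.7712, 6.4, -12.8) = (-1.557376, 0.512, -1.024)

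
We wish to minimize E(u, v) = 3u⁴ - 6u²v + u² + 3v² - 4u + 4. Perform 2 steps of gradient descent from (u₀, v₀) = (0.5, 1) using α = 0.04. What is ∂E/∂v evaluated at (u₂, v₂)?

-0.9279396864

∇E = (12u³ - 12uv + 2u - 4, -6u² + 6v)
Step 1: at (0.5, 1), ∇E = (-7.5, 4.5) → (0.5, 1) − 0.04·(-7.5, 4.5) = (0.8, 0.82)
Step 2: at (0.8, 0.82), ∇E = (-4.128, 1.08) → (0.8, 0.82) − 0.04·(-4.128, 1.08) = (0.96512, 0.7768)
∂E/∂v at (0.96512, 0.7768) = -0.9279396864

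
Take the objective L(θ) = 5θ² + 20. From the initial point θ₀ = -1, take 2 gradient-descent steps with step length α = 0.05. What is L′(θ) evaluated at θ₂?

L′(θ) = 10θ
θ₁ = -1 − 0.05·(-10) = -0.5
θ₂ = -0.5 − 0.05·(-5) = -0.25
L′(θ) at (-0.25) = -2.5

-2.5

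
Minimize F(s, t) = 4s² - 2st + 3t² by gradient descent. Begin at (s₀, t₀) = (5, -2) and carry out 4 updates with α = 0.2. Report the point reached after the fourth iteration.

(2.3248, -1.4368)

∇F = (8s - 2t, -2s + 6t)
(s₁, t₁) = (5, -2) − 0.2·(44, -22) = (-3.8, 2.4)
(s₂, t₂) = (-3.8, 2.4) − 0.2·(-35.2, 22) = (3.24, -2)
(s₃, t₃) = (3.24, -2) − 0.2·(29.92, -18.48) = (-2.744, 1.696)
(s₄, t₄) = (-2.744, 1.696) − 0.2·(-25.344, 15.664) = (2.3248, -1.4368)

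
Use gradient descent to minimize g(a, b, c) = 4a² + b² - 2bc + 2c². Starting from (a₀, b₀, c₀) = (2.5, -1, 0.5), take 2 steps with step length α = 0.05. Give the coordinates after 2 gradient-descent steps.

∇g = (8a, 2b - 2c, -2b + 4c)
(a₁, b₁, c₁) = (2.5, -1, 0.5) − 0.05·(20, -3, 4) = (1.5, -0.85, 0.3)
(a₂, b₂, c₂) = (1.5, -0.85, 0.3) − 0.05·(12, -2.3, 2.9) = (0.9, -0.735, 0.155)

(0.9, -0.735, 0.155)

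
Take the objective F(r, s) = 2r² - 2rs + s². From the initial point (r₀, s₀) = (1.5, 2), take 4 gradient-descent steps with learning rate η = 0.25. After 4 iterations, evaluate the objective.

0.4345703125

∇F = (4r - 2s, -2r + 2s)
(r₁, s₁) = (1.5, 2) − 0.25·(2, 1) = (1, 1.75)
(r₂, s₂) = (1, 1.75) − 0.25·(0.5, 1.5) = (0.875, 1.375)
(r₃, s₃) = (0.875, 1.375) − 0.25·(0.75, 1) = (0.6875, 1.125)
(r₄, s₄) = (0.6875, 1.125) − 0.25·(0.5, 0.875) = (0.5625, 0.90625)
F(0.5625, 0.90625) = 0.4345703125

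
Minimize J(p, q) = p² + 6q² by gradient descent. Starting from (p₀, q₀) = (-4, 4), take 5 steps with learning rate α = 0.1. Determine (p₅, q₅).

∇J = (2p, 12q)
Step 1: at (-4, 4), ∇J = (-8, 48) → (-4, 4) − 0.1·(-8, 48) = (-3.2, -0.8)
Step 2: at (-3.2, -0.8), ∇J = (-6.4, -9.6) → (-3.2, -0.8) − 0.1·(-6.4, -9.6) = (-2.56, 0.16)
Step 3: at (-2.56, 0.16), ∇J = (-5.12, 1.92) → (-2.56, 0.16) − 0.1·(-5.12, 1.92) = (-2.048, -0.032)
Step 4: at (-2.048, -0.032), ∇J = (-4.096, -0.384) → (-2.048, -0.032) − 0.1·(-4.096, -0.384) = (-1.6384, 0.0064)
Step 5: at (-1.6384, 0.0064), ∇J = (-3.2768, 0.0768) → (-1.6384, 0.0064) − 0.1·(-3.2768, 0.0768) = (-1.31072, -0.00128)

(-1.31072, -0.00128)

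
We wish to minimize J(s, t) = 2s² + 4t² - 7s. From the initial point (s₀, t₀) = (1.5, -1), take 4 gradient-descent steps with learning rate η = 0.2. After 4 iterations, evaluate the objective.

∇J = (4s - 7, 8t)
(s₁, t₁) = (1.5, -1) − 0.2·(-1, -8) = (1.7, 0.6)
(s₂, t₂) = (1.7, 0.6) − 0.2·(-0.2, 4.8) = (1.74, -0.36)
(s₃, t₃) = (1.74, -0.36) − 0.2·(-0.04, -2.88) = (1.748, 0.216)
(s₄, t₄) = (1.748, 0.216) − 0.2·(-0.008, 1.728) = (1.7496, -0.1296)
J(1.7496, -0.1296) = -6.05781504

-6.05781504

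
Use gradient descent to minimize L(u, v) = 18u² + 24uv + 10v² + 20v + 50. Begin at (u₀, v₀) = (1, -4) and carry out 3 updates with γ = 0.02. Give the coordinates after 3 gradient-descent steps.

(2.256832, -3.505792)

∇L = (36u + 24v, 24u + 20v + 20)
Step 1: at (1, -4), ∇L = (-60, -36) → (1, -4) − 0.02·(-60, -36) = (2.2, -3.28)
Step 2: at (2.2, -3.28), ∇L = (0.48, 7.2) → (2.2, -3.28) − 0.02·(0.48, 7.2) = (2.1904, -3.424)
Step 3: at (2.1904, -3.424), ∇L = (-3.3216, 4.0896) → (2.1904, -3.424) − 0.02·(-3.3216, 4.0896) = (2.256832, -3.505792)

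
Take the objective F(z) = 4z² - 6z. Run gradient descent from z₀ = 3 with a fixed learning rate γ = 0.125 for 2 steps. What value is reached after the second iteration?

F′(z) = 8z - 6
z₁ = 3 − 0.125·18 = 0.75
z₂ = 0.75 − 0.125·0 = 0.75

0.75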